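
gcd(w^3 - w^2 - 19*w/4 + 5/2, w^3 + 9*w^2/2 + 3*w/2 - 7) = w + 2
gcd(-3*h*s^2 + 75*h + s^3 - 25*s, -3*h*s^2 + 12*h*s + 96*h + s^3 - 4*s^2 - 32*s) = -3*h + s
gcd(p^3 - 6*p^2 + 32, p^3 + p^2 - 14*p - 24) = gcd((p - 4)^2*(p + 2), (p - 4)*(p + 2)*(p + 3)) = p^2 - 2*p - 8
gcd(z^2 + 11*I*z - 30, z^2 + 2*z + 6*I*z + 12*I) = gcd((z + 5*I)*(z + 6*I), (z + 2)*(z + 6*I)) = z + 6*I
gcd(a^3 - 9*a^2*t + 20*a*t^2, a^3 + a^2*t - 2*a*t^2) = a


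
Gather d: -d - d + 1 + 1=2 - 2*d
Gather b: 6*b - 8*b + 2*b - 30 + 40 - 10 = 0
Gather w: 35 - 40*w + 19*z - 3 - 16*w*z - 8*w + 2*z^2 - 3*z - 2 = w*(-16*z - 48) + 2*z^2 + 16*z + 30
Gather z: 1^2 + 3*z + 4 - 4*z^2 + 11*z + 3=-4*z^2 + 14*z + 8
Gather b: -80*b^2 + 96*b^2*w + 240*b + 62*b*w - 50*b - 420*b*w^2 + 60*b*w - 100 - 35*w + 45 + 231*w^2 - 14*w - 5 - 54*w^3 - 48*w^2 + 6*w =b^2*(96*w - 80) + b*(-420*w^2 + 122*w + 190) - 54*w^3 + 183*w^2 - 43*w - 60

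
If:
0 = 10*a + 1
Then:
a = -1/10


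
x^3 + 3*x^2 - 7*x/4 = x*(x - 1/2)*(x + 7/2)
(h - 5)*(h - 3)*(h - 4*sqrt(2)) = h^3 - 8*h^2 - 4*sqrt(2)*h^2 + 15*h + 32*sqrt(2)*h - 60*sqrt(2)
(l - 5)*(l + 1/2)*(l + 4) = l^3 - l^2/2 - 41*l/2 - 10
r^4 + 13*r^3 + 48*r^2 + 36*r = r*(r + 1)*(r + 6)^2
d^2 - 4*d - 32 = (d - 8)*(d + 4)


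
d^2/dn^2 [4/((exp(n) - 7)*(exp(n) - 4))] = (16*exp(3*n) - 132*exp(2*n) + 36*exp(n) + 1232)*exp(n)/(exp(6*n) - 33*exp(5*n) + 447*exp(4*n) - 3179*exp(3*n) + 12516*exp(2*n) - 25872*exp(n) + 21952)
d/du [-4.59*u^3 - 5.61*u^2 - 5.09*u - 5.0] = -13.77*u^2 - 11.22*u - 5.09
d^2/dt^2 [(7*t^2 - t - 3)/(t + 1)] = 10/(t^3 + 3*t^2 + 3*t + 1)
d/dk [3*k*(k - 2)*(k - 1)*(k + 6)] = 12*k^3 + 27*k^2 - 96*k + 36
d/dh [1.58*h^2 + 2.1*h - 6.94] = 3.16*h + 2.1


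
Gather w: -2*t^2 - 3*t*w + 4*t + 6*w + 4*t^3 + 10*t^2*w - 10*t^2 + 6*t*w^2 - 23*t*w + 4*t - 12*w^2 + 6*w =4*t^3 - 12*t^2 + 8*t + w^2*(6*t - 12) + w*(10*t^2 - 26*t + 12)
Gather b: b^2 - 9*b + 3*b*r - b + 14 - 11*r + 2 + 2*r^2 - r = b^2 + b*(3*r - 10) + 2*r^2 - 12*r + 16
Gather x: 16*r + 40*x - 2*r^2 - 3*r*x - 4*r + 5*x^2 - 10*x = -2*r^2 + 12*r + 5*x^2 + x*(30 - 3*r)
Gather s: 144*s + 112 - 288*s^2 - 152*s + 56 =-288*s^2 - 8*s + 168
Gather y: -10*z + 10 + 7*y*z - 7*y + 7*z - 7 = y*(7*z - 7) - 3*z + 3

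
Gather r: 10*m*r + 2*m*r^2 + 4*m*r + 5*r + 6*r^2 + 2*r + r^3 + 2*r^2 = r^3 + r^2*(2*m + 8) + r*(14*m + 7)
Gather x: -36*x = -36*x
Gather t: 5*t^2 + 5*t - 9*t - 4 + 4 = 5*t^2 - 4*t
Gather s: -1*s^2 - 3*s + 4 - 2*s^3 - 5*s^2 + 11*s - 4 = -2*s^3 - 6*s^2 + 8*s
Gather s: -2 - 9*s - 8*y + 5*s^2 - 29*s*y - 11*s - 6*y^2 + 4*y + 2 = 5*s^2 + s*(-29*y - 20) - 6*y^2 - 4*y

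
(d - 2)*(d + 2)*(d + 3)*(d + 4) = d^4 + 7*d^3 + 8*d^2 - 28*d - 48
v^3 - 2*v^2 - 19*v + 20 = (v - 5)*(v - 1)*(v + 4)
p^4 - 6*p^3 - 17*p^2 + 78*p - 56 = (p - 7)*(p - 2)*(p - 1)*(p + 4)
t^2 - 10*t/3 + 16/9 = (t - 8/3)*(t - 2/3)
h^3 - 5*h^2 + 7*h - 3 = (h - 3)*(h - 1)^2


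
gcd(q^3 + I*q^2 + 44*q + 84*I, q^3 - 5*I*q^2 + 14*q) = q^2 - 5*I*q + 14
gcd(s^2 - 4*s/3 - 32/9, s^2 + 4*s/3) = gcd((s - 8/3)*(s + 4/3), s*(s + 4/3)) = s + 4/3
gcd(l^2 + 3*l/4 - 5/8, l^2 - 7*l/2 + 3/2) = l - 1/2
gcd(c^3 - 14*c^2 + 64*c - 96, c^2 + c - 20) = c - 4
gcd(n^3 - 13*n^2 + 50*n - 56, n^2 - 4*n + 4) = n - 2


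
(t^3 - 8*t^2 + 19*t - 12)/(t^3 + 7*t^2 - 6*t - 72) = (t^2 - 5*t + 4)/(t^2 + 10*t + 24)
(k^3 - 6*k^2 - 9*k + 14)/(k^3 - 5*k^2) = (k^3 - 6*k^2 - 9*k + 14)/(k^2*(k - 5))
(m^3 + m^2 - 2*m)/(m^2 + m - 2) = m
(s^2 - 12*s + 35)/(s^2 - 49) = (s - 5)/(s + 7)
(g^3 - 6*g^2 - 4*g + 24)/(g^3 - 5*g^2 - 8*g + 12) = (g - 2)/(g - 1)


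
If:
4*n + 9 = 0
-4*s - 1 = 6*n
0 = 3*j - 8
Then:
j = 8/3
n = -9/4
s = 25/8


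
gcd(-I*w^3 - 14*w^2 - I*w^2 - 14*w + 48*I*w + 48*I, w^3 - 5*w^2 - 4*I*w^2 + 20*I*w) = 1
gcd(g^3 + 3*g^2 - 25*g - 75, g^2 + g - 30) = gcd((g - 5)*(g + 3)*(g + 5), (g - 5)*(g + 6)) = g - 5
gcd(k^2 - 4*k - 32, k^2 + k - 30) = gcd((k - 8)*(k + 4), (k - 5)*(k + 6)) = 1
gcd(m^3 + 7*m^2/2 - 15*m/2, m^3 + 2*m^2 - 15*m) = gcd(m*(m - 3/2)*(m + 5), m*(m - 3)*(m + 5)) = m^2 + 5*m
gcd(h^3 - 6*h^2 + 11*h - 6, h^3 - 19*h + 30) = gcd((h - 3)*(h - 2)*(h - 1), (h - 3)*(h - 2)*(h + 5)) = h^2 - 5*h + 6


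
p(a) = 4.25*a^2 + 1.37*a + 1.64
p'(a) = 8.5*a + 1.37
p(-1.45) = 8.59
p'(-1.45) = -10.96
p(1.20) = 9.40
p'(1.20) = 11.57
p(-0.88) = 3.73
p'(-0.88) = -6.11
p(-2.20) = 19.20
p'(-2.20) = -17.33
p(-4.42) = 78.61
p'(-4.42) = -36.20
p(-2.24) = 19.90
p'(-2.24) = -17.67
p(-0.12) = 1.54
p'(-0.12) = 0.35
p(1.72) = 16.57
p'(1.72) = 15.99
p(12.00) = 630.08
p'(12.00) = 103.37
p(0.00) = 1.64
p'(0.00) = 1.37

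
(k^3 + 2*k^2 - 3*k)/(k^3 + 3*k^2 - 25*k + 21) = k*(k + 3)/(k^2 + 4*k - 21)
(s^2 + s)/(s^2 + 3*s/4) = 4*(s + 1)/(4*s + 3)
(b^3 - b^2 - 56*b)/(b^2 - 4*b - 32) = b*(b + 7)/(b + 4)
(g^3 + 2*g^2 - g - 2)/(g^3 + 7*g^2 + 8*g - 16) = (g^2 + 3*g + 2)/(g^2 + 8*g + 16)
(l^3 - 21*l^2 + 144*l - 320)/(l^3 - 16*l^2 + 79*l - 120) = (l - 8)/(l - 3)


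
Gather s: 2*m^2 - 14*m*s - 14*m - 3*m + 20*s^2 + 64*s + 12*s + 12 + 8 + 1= 2*m^2 - 17*m + 20*s^2 + s*(76 - 14*m) + 21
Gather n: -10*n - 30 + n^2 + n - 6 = n^2 - 9*n - 36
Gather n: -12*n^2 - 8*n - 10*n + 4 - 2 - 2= -12*n^2 - 18*n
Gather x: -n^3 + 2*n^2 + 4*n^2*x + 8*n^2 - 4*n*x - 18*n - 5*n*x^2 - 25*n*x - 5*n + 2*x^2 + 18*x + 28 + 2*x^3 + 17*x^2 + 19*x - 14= -n^3 + 10*n^2 - 23*n + 2*x^3 + x^2*(19 - 5*n) + x*(4*n^2 - 29*n + 37) + 14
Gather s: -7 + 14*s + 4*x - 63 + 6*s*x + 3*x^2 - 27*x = s*(6*x + 14) + 3*x^2 - 23*x - 70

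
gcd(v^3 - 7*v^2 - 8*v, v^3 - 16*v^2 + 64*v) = v^2 - 8*v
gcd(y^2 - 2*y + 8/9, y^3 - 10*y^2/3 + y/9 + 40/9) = 1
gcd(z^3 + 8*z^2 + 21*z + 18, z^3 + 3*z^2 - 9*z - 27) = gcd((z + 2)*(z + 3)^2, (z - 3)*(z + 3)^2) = z^2 + 6*z + 9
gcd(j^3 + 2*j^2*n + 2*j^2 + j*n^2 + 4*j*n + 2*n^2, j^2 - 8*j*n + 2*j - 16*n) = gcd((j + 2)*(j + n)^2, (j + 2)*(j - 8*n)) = j + 2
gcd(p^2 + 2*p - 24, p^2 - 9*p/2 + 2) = p - 4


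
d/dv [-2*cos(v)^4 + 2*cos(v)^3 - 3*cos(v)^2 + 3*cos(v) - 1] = (8*cos(v)^3 - 6*cos(v)^2 + 6*cos(v) - 3)*sin(v)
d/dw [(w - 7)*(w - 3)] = 2*w - 10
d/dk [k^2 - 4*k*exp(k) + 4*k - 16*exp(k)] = -4*k*exp(k) + 2*k - 20*exp(k) + 4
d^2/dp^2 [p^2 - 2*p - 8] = 2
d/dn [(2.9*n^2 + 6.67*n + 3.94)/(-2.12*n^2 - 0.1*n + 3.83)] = (13.8504*n^2 + 38.9196*n + 25.9401)/(4.4944*n^4 + 0.424*n^3 - 16.2292*n^2 - 0.766*n + 14.6689)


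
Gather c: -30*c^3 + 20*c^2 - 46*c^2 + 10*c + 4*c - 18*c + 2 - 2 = -30*c^3 - 26*c^2 - 4*c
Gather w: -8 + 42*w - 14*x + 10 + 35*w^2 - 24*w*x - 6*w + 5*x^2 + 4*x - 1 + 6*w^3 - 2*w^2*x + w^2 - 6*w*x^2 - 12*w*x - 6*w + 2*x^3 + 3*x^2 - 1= 6*w^3 + w^2*(36 - 2*x) + w*(-6*x^2 - 36*x + 30) + 2*x^3 + 8*x^2 - 10*x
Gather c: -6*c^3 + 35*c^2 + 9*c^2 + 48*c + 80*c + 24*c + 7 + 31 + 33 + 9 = -6*c^3 + 44*c^2 + 152*c + 80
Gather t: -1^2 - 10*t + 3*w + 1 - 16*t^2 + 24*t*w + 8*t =-16*t^2 + t*(24*w - 2) + 3*w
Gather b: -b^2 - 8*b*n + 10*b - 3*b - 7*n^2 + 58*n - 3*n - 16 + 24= -b^2 + b*(7 - 8*n) - 7*n^2 + 55*n + 8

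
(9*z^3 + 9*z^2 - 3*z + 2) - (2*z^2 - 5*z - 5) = 9*z^3 + 7*z^2 + 2*z + 7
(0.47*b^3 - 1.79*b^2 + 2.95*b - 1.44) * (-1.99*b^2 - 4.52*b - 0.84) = -0.9353*b^5 + 1.4377*b^4 + 1.8255*b^3 - 8.9648*b^2 + 4.0308*b + 1.2096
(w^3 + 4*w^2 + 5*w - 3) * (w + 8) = w^4 + 12*w^3 + 37*w^2 + 37*w - 24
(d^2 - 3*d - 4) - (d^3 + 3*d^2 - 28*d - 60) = -d^3 - 2*d^2 + 25*d + 56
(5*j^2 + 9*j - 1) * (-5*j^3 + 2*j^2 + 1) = -25*j^5 - 35*j^4 + 23*j^3 + 3*j^2 + 9*j - 1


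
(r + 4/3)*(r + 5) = r^2 + 19*r/3 + 20/3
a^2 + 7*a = a*(a + 7)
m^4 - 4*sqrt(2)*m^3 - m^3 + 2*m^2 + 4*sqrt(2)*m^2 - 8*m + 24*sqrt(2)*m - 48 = (m - 3)*(m + 2)*(m - 2*sqrt(2))^2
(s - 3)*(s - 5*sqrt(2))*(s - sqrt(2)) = s^3 - 6*sqrt(2)*s^2 - 3*s^2 + 10*s + 18*sqrt(2)*s - 30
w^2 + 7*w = w*(w + 7)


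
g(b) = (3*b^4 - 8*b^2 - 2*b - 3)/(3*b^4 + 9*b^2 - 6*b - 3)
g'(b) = (-12*b^3 - 18*b + 6)*(3*b^4 - 8*b^2 - 2*b - 3)/(3*b^4 + 9*b^2 - 6*b - 3)^2 + (12*b^3 - 16*b - 2)/(3*b^4 + 9*b^2 - 6*b - 3) = 2*(17*b^5 - 6*b^4 + 11*b^2 + 17*b - 2)/(3*(b^8 + 6*b^6 - 4*b^5 + 7*b^4 - 12*b^3 - 2*b^2 + 4*b + 1))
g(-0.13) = 1.39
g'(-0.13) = -5.65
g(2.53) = 0.39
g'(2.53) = 0.37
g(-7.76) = 0.91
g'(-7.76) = -0.02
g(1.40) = -0.56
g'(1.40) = 2.12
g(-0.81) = -0.59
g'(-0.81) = -1.25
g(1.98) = 0.12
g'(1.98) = 0.68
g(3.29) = 0.60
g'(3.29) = 0.20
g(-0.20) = 2.03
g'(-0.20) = -14.49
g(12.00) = 0.96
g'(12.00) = 0.01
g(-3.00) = 0.51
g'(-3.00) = -0.24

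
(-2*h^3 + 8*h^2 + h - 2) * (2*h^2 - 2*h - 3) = -4*h^5 + 20*h^4 - 8*h^3 - 30*h^2 + h + 6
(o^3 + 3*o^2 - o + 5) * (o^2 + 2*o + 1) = o^5 + 5*o^4 + 6*o^3 + 6*o^2 + 9*o + 5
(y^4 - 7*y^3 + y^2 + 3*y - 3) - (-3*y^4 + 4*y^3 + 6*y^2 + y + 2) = 4*y^4 - 11*y^3 - 5*y^2 + 2*y - 5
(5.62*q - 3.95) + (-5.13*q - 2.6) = 0.49*q - 6.55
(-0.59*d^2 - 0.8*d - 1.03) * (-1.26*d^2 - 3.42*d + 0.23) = 0.7434*d^4 + 3.0258*d^3 + 3.8981*d^2 + 3.3386*d - 0.2369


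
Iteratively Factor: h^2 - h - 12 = (h - 4)*(h + 3)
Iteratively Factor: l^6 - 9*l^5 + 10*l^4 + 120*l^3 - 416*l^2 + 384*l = (l - 2)*(l^5 - 7*l^4 - 4*l^3 + 112*l^2 - 192*l) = (l - 2)*(l + 4)*(l^4 - 11*l^3 + 40*l^2 - 48*l) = (l - 4)*(l - 2)*(l + 4)*(l^3 - 7*l^2 + 12*l) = l*(l - 4)*(l - 2)*(l + 4)*(l^2 - 7*l + 12) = l*(l - 4)*(l - 3)*(l - 2)*(l + 4)*(l - 4)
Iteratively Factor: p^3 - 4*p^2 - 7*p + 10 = (p - 1)*(p^2 - 3*p - 10) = (p - 1)*(p + 2)*(p - 5)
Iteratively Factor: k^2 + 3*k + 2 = (k + 2)*(k + 1)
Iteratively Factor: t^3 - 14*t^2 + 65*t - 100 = (t - 5)*(t^2 - 9*t + 20) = (t - 5)*(t - 4)*(t - 5)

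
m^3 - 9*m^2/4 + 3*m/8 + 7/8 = (m - 7/4)*(m - 1)*(m + 1/2)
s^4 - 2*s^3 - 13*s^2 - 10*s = s*(s - 5)*(s + 1)*(s + 2)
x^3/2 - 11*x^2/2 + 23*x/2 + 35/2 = (x/2 + 1/2)*(x - 7)*(x - 5)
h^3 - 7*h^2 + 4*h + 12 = (h - 6)*(h - 2)*(h + 1)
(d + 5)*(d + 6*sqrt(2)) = d^2 + 5*d + 6*sqrt(2)*d + 30*sqrt(2)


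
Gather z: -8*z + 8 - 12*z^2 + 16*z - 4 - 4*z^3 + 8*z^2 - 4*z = -4*z^3 - 4*z^2 + 4*z + 4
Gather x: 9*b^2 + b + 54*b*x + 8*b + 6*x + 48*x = 9*b^2 + 9*b + x*(54*b + 54)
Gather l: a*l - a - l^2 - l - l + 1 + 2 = -a - l^2 + l*(a - 2) + 3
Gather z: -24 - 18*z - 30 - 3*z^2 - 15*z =-3*z^2 - 33*z - 54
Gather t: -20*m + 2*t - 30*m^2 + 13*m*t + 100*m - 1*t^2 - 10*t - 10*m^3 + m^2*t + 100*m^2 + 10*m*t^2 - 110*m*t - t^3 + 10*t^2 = -10*m^3 + 70*m^2 + 80*m - t^3 + t^2*(10*m + 9) + t*(m^2 - 97*m - 8)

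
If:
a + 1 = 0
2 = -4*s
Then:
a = -1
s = -1/2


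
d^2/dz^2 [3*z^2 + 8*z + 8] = 6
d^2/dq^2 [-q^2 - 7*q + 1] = -2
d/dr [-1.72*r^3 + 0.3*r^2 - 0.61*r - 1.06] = -5.16*r^2 + 0.6*r - 0.61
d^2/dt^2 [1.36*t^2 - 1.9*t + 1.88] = 2.72000000000000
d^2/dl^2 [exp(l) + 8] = exp(l)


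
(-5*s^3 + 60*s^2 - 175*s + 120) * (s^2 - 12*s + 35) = -5*s^5 + 120*s^4 - 1070*s^3 + 4320*s^2 - 7565*s + 4200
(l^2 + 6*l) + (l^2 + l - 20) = 2*l^2 + 7*l - 20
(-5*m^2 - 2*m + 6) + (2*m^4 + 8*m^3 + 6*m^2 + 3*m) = 2*m^4 + 8*m^3 + m^2 + m + 6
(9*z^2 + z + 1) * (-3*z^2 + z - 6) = -27*z^4 + 6*z^3 - 56*z^2 - 5*z - 6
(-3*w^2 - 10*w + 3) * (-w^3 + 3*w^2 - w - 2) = 3*w^5 + w^4 - 30*w^3 + 25*w^2 + 17*w - 6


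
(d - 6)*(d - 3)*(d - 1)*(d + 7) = d^4 - 3*d^3 - 43*d^2 + 171*d - 126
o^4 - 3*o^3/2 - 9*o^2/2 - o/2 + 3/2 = (o - 3)*(o - 1/2)*(o + 1)^2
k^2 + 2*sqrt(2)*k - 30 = (k - 3*sqrt(2))*(k + 5*sqrt(2))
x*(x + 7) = x^2 + 7*x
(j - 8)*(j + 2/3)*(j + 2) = j^3 - 16*j^2/3 - 20*j - 32/3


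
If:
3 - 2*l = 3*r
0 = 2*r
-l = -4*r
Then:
No Solution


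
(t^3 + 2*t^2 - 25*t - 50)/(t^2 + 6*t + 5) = (t^2 - 3*t - 10)/(t + 1)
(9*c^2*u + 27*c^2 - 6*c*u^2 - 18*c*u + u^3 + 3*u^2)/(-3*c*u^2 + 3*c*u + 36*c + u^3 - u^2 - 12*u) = (-3*c + u)/(u - 4)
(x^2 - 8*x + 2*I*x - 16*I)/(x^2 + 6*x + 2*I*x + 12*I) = (x - 8)/(x + 6)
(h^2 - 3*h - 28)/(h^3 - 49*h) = (h + 4)/(h*(h + 7))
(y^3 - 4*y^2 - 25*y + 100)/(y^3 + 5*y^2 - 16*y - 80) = (y - 5)/(y + 4)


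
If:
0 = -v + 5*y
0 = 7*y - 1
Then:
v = 5/7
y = 1/7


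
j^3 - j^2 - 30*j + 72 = (j - 4)*(j - 3)*(j + 6)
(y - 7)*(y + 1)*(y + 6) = y^3 - 43*y - 42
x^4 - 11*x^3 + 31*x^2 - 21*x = x*(x - 7)*(x - 3)*(x - 1)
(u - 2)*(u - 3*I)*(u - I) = u^3 - 2*u^2 - 4*I*u^2 - 3*u + 8*I*u + 6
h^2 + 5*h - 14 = (h - 2)*(h + 7)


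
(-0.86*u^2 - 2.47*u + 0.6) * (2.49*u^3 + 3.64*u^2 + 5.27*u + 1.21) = -2.1414*u^5 - 9.2807*u^4 - 12.029*u^3 - 11.8735*u^2 + 0.173299999999999*u + 0.726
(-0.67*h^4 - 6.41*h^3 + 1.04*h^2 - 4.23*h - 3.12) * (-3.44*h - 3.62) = 2.3048*h^5 + 24.4758*h^4 + 19.6266*h^3 + 10.7864*h^2 + 26.0454*h + 11.2944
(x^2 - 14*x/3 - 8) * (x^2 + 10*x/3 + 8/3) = x^4 - 4*x^3/3 - 188*x^2/9 - 352*x/9 - 64/3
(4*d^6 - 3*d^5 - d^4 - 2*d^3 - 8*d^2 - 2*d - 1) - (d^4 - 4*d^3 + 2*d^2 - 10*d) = 4*d^6 - 3*d^5 - 2*d^4 + 2*d^3 - 10*d^2 + 8*d - 1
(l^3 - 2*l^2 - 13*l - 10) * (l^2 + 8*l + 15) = l^5 + 6*l^4 - 14*l^3 - 144*l^2 - 275*l - 150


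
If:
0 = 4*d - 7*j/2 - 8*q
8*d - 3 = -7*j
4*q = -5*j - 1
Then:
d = 67/48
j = -7/6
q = 29/24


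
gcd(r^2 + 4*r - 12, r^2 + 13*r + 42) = r + 6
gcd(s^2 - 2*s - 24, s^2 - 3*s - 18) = s - 6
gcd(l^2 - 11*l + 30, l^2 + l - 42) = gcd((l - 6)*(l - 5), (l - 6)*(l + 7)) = l - 6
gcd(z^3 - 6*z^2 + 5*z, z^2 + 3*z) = z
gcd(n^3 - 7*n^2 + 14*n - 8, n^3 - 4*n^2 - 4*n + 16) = n^2 - 6*n + 8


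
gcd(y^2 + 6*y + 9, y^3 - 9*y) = y + 3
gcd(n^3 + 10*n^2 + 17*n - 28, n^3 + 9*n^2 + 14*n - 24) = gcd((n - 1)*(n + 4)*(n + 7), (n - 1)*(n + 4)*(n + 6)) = n^2 + 3*n - 4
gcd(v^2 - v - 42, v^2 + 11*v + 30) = v + 6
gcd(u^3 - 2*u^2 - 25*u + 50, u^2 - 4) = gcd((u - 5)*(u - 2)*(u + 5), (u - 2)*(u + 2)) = u - 2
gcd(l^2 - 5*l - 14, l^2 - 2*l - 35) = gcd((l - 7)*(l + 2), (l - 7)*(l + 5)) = l - 7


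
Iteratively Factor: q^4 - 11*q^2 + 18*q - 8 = (q - 1)*(q^3 + q^2 - 10*q + 8) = (q - 1)*(q + 4)*(q^2 - 3*q + 2) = (q - 1)^2*(q + 4)*(q - 2)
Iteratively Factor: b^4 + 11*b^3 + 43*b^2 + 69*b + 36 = (b + 3)*(b^3 + 8*b^2 + 19*b + 12) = (b + 3)^2*(b^2 + 5*b + 4) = (b + 1)*(b + 3)^2*(b + 4)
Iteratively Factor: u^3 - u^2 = (u)*(u^2 - u) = u*(u - 1)*(u)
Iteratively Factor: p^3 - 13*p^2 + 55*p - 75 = (p - 5)*(p^2 - 8*p + 15) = (p - 5)*(p - 3)*(p - 5)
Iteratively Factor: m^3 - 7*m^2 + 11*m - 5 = (m - 1)*(m^2 - 6*m + 5) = (m - 5)*(m - 1)*(m - 1)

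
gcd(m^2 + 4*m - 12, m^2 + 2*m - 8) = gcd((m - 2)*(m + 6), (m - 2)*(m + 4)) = m - 2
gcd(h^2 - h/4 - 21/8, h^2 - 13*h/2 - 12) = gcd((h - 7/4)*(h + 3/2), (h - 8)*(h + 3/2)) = h + 3/2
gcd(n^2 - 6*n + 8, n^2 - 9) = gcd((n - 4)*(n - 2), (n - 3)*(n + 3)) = 1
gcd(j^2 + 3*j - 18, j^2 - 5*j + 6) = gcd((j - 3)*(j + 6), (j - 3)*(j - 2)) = j - 3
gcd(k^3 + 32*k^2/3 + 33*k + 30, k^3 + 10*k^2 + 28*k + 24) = k + 6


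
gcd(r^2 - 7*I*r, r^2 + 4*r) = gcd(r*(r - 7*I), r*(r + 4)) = r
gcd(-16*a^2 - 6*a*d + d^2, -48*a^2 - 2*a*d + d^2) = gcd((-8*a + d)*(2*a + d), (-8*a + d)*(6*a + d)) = 8*a - d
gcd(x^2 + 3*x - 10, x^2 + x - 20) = x + 5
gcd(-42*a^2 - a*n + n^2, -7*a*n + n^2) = 7*a - n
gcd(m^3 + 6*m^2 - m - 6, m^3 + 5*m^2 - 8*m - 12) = m^2 + 7*m + 6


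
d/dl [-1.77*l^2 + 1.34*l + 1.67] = 1.34 - 3.54*l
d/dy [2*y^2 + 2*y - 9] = 4*y + 2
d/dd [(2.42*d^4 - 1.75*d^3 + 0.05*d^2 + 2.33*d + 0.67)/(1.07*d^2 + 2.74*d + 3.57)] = (5.1788*d^5 + 18.0199*d^4 + 24.9676*d^3 - 21.0986*d^2 - 1.0768*d + 6.4823)/(1.1449*d^4 + 5.8636*d^3 + 15.1474*d^2 + 19.5636*d + 12.7449)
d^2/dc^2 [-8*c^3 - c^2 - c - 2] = -48*c - 2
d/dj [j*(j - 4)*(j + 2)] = 3*j^2 - 4*j - 8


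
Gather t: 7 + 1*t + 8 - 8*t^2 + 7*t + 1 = -8*t^2 + 8*t + 16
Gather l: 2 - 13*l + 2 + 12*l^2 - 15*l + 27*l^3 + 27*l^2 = 27*l^3 + 39*l^2 - 28*l + 4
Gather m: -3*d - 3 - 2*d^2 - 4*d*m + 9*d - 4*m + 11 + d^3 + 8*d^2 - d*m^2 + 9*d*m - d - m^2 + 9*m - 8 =d^3 + 6*d^2 + 5*d + m^2*(-d - 1) + m*(5*d + 5)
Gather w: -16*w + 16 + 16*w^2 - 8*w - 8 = 16*w^2 - 24*w + 8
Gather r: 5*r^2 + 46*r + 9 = 5*r^2 + 46*r + 9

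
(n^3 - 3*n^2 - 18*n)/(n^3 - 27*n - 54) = n/(n + 3)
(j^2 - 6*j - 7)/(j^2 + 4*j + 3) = (j - 7)/(j + 3)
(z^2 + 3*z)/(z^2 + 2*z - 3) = z/(z - 1)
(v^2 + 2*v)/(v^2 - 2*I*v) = (v + 2)/(v - 2*I)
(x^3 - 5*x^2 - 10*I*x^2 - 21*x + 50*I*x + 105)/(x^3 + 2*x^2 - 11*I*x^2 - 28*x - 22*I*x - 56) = (x^2 + x*(-5 - 3*I) + 15*I)/(x^2 + x*(2 - 4*I) - 8*I)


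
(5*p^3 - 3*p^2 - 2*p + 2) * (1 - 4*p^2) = -20*p^5 + 12*p^4 + 13*p^3 - 11*p^2 - 2*p + 2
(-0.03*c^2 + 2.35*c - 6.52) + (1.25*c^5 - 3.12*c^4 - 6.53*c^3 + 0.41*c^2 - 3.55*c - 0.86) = 1.25*c^5 - 3.12*c^4 - 6.53*c^3 + 0.38*c^2 - 1.2*c - 7.38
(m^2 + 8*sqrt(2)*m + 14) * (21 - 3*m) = -3*m^3 - 24*sqrt(2)*m^2 + 21*m^2 - 42*m + 168*sqrt(2)*m + 294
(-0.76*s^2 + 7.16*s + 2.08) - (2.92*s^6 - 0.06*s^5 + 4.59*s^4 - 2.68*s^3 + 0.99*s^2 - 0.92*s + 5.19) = -2.92*s^6 + 0.06*s^5 - 4.59*s^4 + 2.68*s^3 - 1.75*s^2 + 8.08*s - 3.11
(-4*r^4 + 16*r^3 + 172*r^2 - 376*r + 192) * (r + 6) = -4*r^5 - 8*r^4 + 268*r^3 + 656*r^2 - 2064*r + 1152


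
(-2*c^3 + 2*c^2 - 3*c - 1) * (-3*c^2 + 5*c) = 6*c^5 - 16*c^4 + 19*c^3 - 12*c^2 - 5*c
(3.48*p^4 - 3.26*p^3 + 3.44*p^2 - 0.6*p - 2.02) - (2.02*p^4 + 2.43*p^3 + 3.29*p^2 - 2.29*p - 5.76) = 1.46*p^4 - 5.69*p^3 + 0.15*p^2 + 1.69*p + 3.74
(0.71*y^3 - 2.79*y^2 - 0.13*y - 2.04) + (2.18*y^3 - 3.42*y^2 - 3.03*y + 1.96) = 2.89*y^3 - 6.21*y^2 - 3.16*y - 0.0800000000000001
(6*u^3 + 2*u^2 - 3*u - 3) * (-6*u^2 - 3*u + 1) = -36*u^5 - 30*u^4 + 18*u^3 + 29*u^2 + 6*u - 3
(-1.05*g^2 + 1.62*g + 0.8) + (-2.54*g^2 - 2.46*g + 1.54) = -3.59*g^2 - 0.84*g + 2.34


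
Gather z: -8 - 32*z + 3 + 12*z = -20*z - 5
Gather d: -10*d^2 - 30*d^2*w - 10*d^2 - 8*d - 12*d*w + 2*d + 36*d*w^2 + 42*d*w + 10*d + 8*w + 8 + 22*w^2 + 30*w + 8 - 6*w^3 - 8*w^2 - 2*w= d^2*(-30*w - 20) + d*(36*w^2 + 30*w + 4) - 6*w^3 + 14*w^2 + 36*w + 16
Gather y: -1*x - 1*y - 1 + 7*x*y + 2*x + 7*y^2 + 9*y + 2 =x + 7*y^2 + y*(7*x + 8) + 1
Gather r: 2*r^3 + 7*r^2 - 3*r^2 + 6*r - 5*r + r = 2*r^3 + 4*r^2 + 2*r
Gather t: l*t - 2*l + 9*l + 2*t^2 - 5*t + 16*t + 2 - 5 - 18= 7*l + 2*t^2 + t*(l + 11) - 21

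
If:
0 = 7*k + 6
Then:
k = -6/7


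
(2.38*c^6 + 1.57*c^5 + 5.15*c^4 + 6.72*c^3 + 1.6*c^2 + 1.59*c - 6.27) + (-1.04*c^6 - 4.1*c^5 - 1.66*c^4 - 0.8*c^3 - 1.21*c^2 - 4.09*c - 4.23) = 1.34*c^6 - 2.53*c^5 + 3.49*c^4 + 5.92*c^3 + 0.39*c^2 - 2.5*c - 10.5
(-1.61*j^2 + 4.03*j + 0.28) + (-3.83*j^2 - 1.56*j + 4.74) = -5.44*j^2 + 2.47*j + 5.02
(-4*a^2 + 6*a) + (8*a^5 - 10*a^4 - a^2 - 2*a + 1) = 8*a^5 - 10*a^4 - 5*a^2 + 4*a + 1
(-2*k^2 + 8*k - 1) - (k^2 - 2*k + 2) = -3*k^2 + 10*k - 3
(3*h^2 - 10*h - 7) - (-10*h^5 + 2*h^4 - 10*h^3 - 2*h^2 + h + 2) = 10*h^5 - 2*h^4 + 10*h^3 + 5*h^2 - 11*h - 9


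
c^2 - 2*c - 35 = (c - 7)*(c + 5)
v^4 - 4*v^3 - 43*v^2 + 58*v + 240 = (v - 8)*(v - 3)*(v + 2)*(v + 5)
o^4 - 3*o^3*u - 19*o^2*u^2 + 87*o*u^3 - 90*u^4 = (o - 3*u)^2*(o - 2*u)*(o + 5*u)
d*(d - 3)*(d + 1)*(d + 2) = d^4 - 7*d^2 - 6*d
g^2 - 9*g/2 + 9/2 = (g - 3)*(g - 3/2)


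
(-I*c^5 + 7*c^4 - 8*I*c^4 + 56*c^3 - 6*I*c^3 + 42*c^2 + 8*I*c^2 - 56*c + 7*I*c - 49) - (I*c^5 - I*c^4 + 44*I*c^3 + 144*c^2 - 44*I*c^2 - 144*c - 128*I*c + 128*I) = -2*I*c^5 + 7*c^4 - 7*I*c^4 + 56*c^3 - 50*I*c^3 - 102*c^2 + 52*I*c^2 + 88*c + 135*I*c - 49 - 128*I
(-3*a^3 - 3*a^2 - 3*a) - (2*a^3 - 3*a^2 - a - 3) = -5*a^3 - 2*a + 3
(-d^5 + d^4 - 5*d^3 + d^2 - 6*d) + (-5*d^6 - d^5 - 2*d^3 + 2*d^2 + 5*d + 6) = -5*d^6 - 2*d^5 + d^4 - 7*d^3 + 3*d^2 - d + 6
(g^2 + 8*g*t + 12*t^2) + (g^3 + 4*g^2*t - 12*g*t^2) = g^3 + 4*g^2*t + g^2 - 12*g*t^2 + 8*g*t + 12*t^2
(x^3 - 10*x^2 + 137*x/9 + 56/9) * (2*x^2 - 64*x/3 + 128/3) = 2*x^5 - 124*x^4/3 + 2578*x^3/9 - 19952*x^2/27 + 13952*x/27 + 7168/27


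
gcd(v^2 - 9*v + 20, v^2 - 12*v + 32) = v - 4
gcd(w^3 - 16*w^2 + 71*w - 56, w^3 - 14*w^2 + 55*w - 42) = w^2 - 8*w + 7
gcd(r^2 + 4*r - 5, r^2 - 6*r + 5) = r - 1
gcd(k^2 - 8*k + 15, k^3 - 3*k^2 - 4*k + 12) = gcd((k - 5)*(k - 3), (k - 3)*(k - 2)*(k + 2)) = k - 3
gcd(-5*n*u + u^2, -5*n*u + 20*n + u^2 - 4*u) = -5*n + u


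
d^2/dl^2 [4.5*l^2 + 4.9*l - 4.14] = 9.00000000000000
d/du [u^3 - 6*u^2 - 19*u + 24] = 3*u^2 - 12*u - 19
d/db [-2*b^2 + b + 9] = 1 - 4*b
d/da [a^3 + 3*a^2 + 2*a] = 3*a^2 + 6*a + 2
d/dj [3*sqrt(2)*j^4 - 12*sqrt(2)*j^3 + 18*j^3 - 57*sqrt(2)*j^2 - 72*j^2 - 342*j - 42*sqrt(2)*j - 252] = 12*sqrt(2)*j^3 - 36*sqrt(2)*j^2 + 54*j^2 - 114*sqrt(2)*j - 144*j - 342 - 42*sqrt(2)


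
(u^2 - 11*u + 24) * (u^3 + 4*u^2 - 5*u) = u^5 - 7*u^4 - 25*u^3 + 151*u^2 - 120*u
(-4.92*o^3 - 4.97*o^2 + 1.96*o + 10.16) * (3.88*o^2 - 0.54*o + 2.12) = -19.0896*o^5 - 16.6268*o^4 - 0.1418*o^3 + 27.826*o^2 - 1.3312*o + 21.5392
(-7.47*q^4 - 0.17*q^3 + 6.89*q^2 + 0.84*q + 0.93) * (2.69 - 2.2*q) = 16.434*q^5 - 19.7203*q^4 - 15.6153*q^3 + 16.6861*q^2 + 0.2136*q + 2.5017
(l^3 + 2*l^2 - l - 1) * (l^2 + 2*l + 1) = l^5 + 4*l^4 + 4*l^3 - l^2 - 3*l - 1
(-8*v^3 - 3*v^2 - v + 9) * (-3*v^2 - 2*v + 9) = 24*v^5 + 25*v^4 - 63*v^3 - 52*v^2 - 27*v + 81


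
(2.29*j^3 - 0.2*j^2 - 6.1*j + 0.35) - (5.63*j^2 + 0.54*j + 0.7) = 2.29*j^3 - 5.83*j^2 - 6.64*j - 0.35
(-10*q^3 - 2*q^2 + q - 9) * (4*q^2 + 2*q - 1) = -40*q^5 - 28*q^4 + 10*q^3 - 32*q^2 - 19*q + 9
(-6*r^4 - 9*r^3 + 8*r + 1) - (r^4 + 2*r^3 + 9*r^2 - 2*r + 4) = -7*r^4 - 11*r^3 - 9*r^2 + 10*r - 3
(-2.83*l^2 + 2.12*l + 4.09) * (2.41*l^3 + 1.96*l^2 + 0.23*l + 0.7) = -6.8203*l^5 - 0.4376*l^4 + 13.3612*l^3 + 6.523*l^2 + 2.4247*l + 2.863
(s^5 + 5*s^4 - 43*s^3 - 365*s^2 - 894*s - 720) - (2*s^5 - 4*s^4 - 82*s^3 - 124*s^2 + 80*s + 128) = -s^5 + 9*s^4 + 39*s^3 - 241*s^2 - 974*s - 848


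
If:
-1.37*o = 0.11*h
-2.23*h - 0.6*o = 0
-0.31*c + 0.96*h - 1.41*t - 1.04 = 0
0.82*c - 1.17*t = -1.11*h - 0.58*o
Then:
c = -0.80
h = 0.00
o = 0.00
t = -0.56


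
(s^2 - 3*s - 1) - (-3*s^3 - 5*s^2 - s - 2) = 3*s^3 + 6*s^2 - 2*s + 1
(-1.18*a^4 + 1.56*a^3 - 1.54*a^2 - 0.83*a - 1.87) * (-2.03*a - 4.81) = 2.3954*a^5 + 2.509*a^4 - 4.3774*a^3 + 9.0923*a^2 + 7.7884*a + 8.9947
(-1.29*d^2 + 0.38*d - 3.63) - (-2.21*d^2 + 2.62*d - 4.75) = 0.92*d^2 - 2.24*d + 1.12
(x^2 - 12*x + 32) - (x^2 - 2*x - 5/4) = 133/4 - 10*x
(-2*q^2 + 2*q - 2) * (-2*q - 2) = 4*q^3 + 4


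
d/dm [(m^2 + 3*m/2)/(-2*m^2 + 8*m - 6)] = (11*m^2 - 12*m - 9)/(4*(m^4 - 8*m^3 + 22*m^2 - 24*m + 9))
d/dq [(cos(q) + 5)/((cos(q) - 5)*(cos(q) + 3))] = (cos(q)^2 + 10*cos(q) + 5)*sin(q)/((cos(q) - 5)^2*(cos(q) + 3)^2)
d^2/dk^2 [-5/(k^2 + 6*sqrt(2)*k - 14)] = 10*(k^2 + 6*sqrt(2)*k - 4*(k + 3*sqrt(2))^2 - 14)/(k^2 + 6*sqrt(2)*k - 14)^3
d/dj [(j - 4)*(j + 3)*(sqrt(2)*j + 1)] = 3*sqrt(2)*j^2 - 2*sqrt(2)*j + 2*j - 12*sqrt(2) - 1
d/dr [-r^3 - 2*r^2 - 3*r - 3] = -3*r^2 - 4*r - 3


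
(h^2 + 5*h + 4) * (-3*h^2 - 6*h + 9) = -3*h^4 - 21*h^3 - 33*h^2 + 21*h + 36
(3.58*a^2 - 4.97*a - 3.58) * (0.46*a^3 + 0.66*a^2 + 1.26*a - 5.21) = 1.6468*a^5 + 0.0766*a^4 - 0.4162*a^3 - 27.2768*a^2 + 21.3829*a + 18.6518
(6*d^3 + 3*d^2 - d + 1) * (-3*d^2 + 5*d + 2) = -18*d^5 + 21*d^4 + 30*d^3 - 2*d^2 + 3*d + 2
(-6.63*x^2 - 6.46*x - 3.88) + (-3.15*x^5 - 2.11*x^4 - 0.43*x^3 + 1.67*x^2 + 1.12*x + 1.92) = -3.15*x^5 - 2.11*x^4 - 0.43*x^3 - 4.96*x^2 - 5.34*x - 1.96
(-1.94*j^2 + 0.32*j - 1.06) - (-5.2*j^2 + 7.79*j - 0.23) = 3.26*j^2 - 7.47*j - 0.83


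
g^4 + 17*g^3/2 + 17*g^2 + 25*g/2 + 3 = (g + 1/2)*(g + 1)^2*(g + 6)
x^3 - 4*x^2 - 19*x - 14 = (x - 7)*(x + 1)*(x + 2)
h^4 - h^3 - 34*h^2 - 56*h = h*(h - 7)*(h + 2)*(h + 4)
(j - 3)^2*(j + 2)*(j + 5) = j^4 + j^3 - 23*j^2 + 3*j + 90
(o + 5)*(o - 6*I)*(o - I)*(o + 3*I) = o^4 + 5*o^3 - 4*I*o^3 + 15*o^2 - 20*I*o^2 + 75*o - 18*I*o - 90*I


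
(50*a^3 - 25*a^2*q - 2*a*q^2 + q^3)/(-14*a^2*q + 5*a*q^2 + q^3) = (-25*a^2 + q^2)/(q*(7*a + q))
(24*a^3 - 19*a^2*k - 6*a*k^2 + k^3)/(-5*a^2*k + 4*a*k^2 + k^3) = (-24*a^2 - 5*a*k + k^2)/(k*(5*a + k))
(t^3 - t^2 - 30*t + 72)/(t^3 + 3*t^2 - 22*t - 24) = (t - 3)/(t + 1)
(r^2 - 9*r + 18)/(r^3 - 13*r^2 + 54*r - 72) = 1/(r - 4)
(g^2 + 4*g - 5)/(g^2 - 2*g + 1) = (g + 5)/(g - 1)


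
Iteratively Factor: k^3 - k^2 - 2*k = (k - 2)*(k^2 + k) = k*(k - 2)*(k + 1)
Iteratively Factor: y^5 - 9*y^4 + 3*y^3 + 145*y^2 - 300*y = (y + 4)*(y^4 - 13*y^3 + 55*y^2 - 75*y) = (y - 5)*(y + 4)*(y^3 - 8*y^2 + 15*y) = y*(y - 5)*(y + 4)*(y^2 - 8*y + 15) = y*(y - 5)*(y - 3)*(y + 4)*(y - 5)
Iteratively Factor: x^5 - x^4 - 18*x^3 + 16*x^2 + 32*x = (x - 4)*(x^4 + 3*x^3 - 6*x^2 - 8*x) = (x - 4)*(x - 2)*(x^3 + 5*x^2 + 4*x) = x*(x - 4)*(x - 2)*(x^2 + 5*x + 4) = x*(x - 4)*(x - 2)*(x + 4)*(x + 1)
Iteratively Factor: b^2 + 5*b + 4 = (b + 1)*(b + 4)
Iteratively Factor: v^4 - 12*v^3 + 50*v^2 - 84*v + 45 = (v - 5)*(v^3 - 7*v^2 + 15*v - 9) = (v - 5)*(v - 3)*(v^2 - 4*v + 3) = (v - 5)*(v - 3)*(v - 1)*(v - 3)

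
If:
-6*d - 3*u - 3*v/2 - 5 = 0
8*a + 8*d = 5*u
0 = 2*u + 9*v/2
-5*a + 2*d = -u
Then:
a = -135/349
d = -255/698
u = -420/349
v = 560/1047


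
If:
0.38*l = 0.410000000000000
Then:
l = 1.08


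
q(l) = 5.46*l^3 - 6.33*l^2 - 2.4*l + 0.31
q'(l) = 16.38*l^2 - 12.66*l - 2.4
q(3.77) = 193.86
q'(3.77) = 182.68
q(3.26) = 114.38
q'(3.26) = 130.41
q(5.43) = 674.80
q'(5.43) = 411.82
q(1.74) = 5.73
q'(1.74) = 25.16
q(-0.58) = -1.49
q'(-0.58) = 10.45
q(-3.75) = -367.64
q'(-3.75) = 275.42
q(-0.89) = -6.42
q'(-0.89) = 21.84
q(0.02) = 0.26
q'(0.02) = -2.65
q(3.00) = 83.56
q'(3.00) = 107.04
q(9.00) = 3446.32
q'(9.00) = 1210.44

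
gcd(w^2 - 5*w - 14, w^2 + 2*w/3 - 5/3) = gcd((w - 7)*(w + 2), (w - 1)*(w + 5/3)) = 1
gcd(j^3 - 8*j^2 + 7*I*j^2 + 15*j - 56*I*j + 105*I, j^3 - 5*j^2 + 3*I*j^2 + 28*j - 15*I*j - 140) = j^2 + j*(-5 + 7*I) - 35*I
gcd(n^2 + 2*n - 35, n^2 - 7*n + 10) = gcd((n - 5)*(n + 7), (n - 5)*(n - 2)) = n - 5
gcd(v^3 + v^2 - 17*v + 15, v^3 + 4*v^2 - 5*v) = v^2 + 4*v - 5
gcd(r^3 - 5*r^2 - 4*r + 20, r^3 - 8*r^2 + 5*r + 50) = r^2 - 3*r - 10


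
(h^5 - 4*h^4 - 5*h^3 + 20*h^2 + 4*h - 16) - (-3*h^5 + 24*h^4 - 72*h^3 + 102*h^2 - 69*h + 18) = 4*h^5 - 28*h^4 + 67*h^3 - 82*h^2 + 73*h - 34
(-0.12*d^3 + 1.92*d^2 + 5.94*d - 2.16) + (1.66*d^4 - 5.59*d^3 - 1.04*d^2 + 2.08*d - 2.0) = 1.66*d^4 - 5.71*d^3 + 0.88*d^2 + 8.02*d - 4.16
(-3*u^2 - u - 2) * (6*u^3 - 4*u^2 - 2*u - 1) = -18*u^5 + 6*u^4 - 2*u^3 + 13*u^2 + 5*u + 2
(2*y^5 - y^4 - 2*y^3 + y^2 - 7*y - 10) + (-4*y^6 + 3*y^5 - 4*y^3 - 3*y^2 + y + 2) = -4*y^6 + 5*y^5 - y^4 - 6*y^3 - 2*y^2 - 6*y - 8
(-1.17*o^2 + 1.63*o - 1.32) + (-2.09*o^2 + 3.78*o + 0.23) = -3.26*o^2 + 5.41*o - 1.09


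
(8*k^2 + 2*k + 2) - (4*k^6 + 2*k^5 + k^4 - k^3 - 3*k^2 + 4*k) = -4*k^6 - 2*k^5 - k^4 + k^3 + 11*k^2 - 2*k + 2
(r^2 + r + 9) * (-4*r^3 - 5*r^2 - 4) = -4*r^5 - 9*r^4 - 41*r^3 - 49*r^2 - 4*r - 36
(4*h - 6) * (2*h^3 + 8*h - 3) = 8*h^4 - 12*h^3 + 32*h^2 - 60*h + 18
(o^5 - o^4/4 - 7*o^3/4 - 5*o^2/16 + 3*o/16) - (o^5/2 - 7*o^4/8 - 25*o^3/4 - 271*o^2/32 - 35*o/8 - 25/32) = o^5/2 + 5*o^4/8 + 9*o^3/2 + 261*o^2/32 + 73*o/16 + 25/32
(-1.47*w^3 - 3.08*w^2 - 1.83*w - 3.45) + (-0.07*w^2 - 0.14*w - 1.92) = -1.47*w^3 - 3.15*w^2 - 1.97*w - 5.37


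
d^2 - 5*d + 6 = (d - 3)*(d - 2)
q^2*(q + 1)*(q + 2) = q^4 + 3*q^3 + 2*q^2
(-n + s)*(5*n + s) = -5*n^2 + 4*n*s + s^2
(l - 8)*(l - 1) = l^2 - 9*l + 8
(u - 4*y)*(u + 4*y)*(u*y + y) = u^3*y + u^2*y - 16*u*y^3 - 16*y^3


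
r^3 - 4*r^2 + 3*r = r*(r - 3)*(r - 1)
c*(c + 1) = c^2 + c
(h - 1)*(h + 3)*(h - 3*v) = h^3 - 3*h^2*v + 2*h^2 - 6*h*v - 3*h + 9*v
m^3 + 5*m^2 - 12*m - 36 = (m - 3)*(m + 2)*(m + 6)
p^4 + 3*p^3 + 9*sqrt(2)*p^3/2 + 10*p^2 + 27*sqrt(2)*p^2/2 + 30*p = p*(p + 3)*(p + 2*sqrt(2))*(p + 5*sqrt(2)/2)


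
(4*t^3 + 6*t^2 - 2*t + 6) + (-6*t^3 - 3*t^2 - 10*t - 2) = -2*t^3 + 3*t^2 - 12*t + 4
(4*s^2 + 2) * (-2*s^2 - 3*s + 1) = -8*s^4 - 12*s^3 - 6*s + 2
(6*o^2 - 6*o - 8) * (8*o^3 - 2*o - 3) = 48*o^5 - 48*o^4 - 76*o^3 - 6*o^2 + 34*o + 24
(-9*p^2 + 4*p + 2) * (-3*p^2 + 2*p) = 27*p^4 - 30*p^3 + 2*p^2 + 4*p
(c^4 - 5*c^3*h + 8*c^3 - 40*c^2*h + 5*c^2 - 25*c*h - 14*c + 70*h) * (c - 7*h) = c^5 - 12*c^4*h + 8*c^4 + 35*c^3*h^2 - 96*c^3*h + 5*c^3 + 280*c^2*h^2 - 60*c^2*h - 14*c^2 + 175*c*h^2 + 168*c*h - 490*h^2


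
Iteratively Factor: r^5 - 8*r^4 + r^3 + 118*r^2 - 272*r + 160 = (r - 2)*(r^4 - 6*r^3 - 11*r^2 + 96*r - 80) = (r - 5)*(r - 2)*(r^3 - r^2 - 16*r + 16) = (r - 5)*(r - 2)*(r + 4)*(r^2 - 5*r + 4) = (r - 5)*(r - 4)*(r - 2)*(r + 4)*(r - 1)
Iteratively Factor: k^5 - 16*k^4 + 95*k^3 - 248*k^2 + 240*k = (k - 4)*(k^4 - 12*k^3 + 47*k^2 - 60*k) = (k - 5)*(k - 4)*(k^3 - 7*k^2 + 12*k) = (k - 5)*(k - 4)^2*(k^2 - 3*k) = (k - 5)*(k - 4)^2*(k - 3)*(k)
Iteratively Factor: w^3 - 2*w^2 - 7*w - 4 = (w - 4)*(w^2 + 2*w + 1) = (w - 4)*(w + 1)*(w + 1)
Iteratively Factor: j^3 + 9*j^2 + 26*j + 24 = (j + 3)*(j^2 + 6*j + 8) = (j + 3)*(j + 4)*(j + 2)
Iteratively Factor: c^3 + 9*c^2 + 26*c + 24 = (c + 2)*(c^2 + 7*c + 12) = (c + 2)*(c + 4)*(c + 3)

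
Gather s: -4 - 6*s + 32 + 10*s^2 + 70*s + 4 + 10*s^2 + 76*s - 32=20*s^2 + 140*s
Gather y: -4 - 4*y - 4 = -4*y - 8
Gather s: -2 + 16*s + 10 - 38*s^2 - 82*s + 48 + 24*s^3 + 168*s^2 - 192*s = 24*s^3 + 130*s^2 - 258*s + 56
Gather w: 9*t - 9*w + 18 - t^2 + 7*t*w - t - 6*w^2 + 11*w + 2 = -t^2 + 8*t - 6*w^2 + w*(7*t + 2) + 20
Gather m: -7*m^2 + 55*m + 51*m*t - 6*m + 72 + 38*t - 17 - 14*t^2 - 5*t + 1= -7*m^2 + m*(51*t + 49) - 14*t^2 + 33*t + 56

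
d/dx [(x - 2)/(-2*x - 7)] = -11/(2*x + 7)^2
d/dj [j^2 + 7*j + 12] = 2*j + 7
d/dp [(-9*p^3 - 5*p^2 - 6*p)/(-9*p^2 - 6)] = (27*p^4 + 36*p^2 + 20*p + 12)/(3*(9*p^4 + 12*p^2 + 4))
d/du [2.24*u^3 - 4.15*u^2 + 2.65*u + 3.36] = 6.72*u^2 - 8.3*u + 2.65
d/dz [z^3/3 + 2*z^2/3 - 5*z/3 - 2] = z^2 + 4*z/3 - 5/3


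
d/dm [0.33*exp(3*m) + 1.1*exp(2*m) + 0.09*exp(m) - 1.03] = (0.99*exp(2*m) + 2.2*exp(m) + 0.09)*exp(m)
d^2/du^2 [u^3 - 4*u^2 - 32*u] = 6*u - 8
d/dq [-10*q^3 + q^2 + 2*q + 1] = -30*q^2 + 2*q + 2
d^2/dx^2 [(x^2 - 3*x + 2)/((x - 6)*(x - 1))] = 8/(x^3 - 18*x^2 + 108*x - 216)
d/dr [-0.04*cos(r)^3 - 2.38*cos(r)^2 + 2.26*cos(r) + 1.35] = (0.12*cos(r)^2 + 4.76*cos(r) - 2.26)*sin(r)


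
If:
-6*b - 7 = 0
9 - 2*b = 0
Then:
No Solution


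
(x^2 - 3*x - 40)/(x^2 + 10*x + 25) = (x - 8)/(x + 5)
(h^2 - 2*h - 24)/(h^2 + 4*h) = (h - 6)/h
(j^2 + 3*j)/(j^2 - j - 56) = j*(j + 3)/(j^2 - j - 56)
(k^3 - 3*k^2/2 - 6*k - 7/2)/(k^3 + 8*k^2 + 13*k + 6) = (k - 7/2)/(k + 6)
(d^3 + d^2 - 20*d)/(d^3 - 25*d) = (d - 4)/(d - 5)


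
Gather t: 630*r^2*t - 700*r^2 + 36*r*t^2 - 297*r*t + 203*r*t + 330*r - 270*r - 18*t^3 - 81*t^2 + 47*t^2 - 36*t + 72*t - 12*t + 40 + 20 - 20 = -700*r^2 + 60*r - 18*t^3 + t^2*(36*r - 34) + t*(630*r^2 - 94*r + 24) + 40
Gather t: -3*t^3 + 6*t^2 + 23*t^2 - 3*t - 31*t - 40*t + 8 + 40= -3*t^3 + 29*t^2 - 74*t + 48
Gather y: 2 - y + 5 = 7 - y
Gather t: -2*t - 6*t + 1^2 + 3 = 4 - 8*t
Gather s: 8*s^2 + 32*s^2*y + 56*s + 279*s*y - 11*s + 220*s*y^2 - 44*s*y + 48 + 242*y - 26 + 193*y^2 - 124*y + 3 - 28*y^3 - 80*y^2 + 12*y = s^2*(32*y + 8) + s*(220*y^2 + 235*y + 45) - 28*y^3 + 113*y^2 + 130*y + 25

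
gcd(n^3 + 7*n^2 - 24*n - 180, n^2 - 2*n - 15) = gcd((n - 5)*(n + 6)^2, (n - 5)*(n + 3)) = n - 5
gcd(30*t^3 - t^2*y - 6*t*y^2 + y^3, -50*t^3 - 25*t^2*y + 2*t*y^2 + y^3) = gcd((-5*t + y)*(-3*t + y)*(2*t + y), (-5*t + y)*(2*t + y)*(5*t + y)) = -10*t^2 - 3*t*y + y^2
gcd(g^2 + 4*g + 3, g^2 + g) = g + 1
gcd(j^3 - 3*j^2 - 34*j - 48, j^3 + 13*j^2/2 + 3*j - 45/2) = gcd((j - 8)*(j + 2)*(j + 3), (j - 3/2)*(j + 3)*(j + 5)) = j + 3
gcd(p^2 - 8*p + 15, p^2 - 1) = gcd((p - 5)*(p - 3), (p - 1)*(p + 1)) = 1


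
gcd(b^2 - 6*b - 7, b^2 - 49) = b - 7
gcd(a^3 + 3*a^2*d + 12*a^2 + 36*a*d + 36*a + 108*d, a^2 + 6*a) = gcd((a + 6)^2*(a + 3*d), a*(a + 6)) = a + 6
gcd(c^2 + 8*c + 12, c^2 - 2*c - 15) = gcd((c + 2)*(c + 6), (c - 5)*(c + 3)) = 1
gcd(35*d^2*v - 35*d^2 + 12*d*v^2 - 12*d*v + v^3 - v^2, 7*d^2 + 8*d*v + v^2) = 7*d + v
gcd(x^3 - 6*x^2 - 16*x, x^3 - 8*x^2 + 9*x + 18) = 1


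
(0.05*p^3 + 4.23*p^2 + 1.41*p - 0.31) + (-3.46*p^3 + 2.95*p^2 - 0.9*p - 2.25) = -3.41*p^3 + 7.18*p^2 + 0.51*p - 2.56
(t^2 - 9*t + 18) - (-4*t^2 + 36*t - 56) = 5*t^2 - 45*t + 74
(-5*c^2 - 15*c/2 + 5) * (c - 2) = -5*c^3 + 5*c^2/2 + 20*c - 10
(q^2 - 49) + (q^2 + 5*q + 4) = 2*q^2 + 5*q - 45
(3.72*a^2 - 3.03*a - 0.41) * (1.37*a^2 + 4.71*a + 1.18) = 5.0964*a^4 + 13.3701*a^3 - 10.4434*a^2 - 5.5065*a - 0.4838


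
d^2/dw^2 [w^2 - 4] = 2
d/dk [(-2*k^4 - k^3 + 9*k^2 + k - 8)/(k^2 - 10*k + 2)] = (-4*k^5 + 59*k^4 + 4*k^3 - 97*k^2 + 52*k - 78)/(k^4 - 20*k^3 + 104*k^2 - 40*k + 4)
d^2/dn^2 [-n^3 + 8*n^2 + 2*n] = 16 - 6*n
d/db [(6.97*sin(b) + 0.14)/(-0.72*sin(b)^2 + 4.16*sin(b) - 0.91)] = (5.0184*sin(b)^2 + 0.201599999999999*sin(b) - 6.9251)*cos(b)/(0.5184*sin(b)^4 - 5.9904*sin(b)^3 + 18.616*sin(b)^2 - 7.5712*sin(b) + 0.8281)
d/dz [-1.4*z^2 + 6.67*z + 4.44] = 6.67 - 2.8*z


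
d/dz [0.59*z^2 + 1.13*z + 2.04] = 1.18*z + 1.13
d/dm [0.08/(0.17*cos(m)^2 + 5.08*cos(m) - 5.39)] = (0.0272*cos(m) + 0.4064)*sin(m)/(0.17*cos(m)^2 + 5.08*cos(m) - 5.39)^2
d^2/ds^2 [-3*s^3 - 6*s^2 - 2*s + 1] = -18*s - 12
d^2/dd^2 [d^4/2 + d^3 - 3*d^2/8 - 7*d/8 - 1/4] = 6*d^2 + 6*d - 3/4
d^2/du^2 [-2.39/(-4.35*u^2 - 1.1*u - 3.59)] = (-90.44955*u^2 - 22.8723*u + 2.39*(8.7*u + 1.1)*(17.4*u + 2.2) - 74.64687)/(4.35*u^2 + 1.1*u + 3.59)^3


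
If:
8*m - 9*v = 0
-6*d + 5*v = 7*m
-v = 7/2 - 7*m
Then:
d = -161/660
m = 63/110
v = 28/55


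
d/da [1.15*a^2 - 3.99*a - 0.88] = 2.3*a - 3.99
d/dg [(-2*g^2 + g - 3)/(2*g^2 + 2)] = (-g^2 + 2*g + 1)/(2*(g^4 + 2*g^2 + 1))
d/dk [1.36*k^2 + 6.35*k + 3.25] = 2.72*k + 6.35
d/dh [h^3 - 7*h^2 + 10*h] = 3*h^2 - 14*h + 10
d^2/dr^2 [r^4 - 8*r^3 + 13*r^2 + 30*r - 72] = 12*r^2 - 48*r + 26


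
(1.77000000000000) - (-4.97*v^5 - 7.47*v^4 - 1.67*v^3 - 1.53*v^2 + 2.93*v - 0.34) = 4.97*v^5 + 7.47*v^4 + 1.67*v^3 + 1.53*v^2 - 2.93*v + 2.11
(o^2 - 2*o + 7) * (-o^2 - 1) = -o^4 + 2*o^3 - 8*o^2 + 2*o - 7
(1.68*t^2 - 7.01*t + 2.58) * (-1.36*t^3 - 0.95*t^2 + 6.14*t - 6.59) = -2.2848*t^5 + 7.9376*t^4 + 13.4659*t^3 - 56.5636*t^2 + 62.0371*t - 17.0022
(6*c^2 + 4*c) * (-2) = -12*c^2 - 8*c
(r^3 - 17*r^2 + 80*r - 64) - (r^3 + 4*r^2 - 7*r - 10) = -21*r^2 + 87*r - 54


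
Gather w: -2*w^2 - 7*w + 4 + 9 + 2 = -2*w^2 - 7*w + 15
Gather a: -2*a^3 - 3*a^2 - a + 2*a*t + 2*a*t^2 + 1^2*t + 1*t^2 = -2*a^3 - 3*a^2 + a*(2*t^2 + 2*t - 1) + t^2 + t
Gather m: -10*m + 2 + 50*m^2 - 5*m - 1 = 50*m^2 - 15*m + 1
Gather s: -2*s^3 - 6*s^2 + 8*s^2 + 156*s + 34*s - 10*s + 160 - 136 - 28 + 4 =-2*s^3 + 2*s^2 + 180*s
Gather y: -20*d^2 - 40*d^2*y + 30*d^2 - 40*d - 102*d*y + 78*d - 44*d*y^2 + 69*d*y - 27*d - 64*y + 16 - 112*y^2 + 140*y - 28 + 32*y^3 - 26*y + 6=10*d^2 + 11*d + 32*y^3 + y^2*(-44*d - 112) + y*(-40*d^2 - 33*d + 50) - 6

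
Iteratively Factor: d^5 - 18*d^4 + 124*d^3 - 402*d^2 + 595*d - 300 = (d - 4)*(d^4 - 14*d^3 + 68*d^2 - 130*d + 75) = (d - 4)*(d - 3)*(d^3 - 11*d^2 + 35*d - 25) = (d - 4)*(d - 3)*(d - 1)*(d^2 - 10*d + 25) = (d - 5)*(d - 4)*(d - 3)*(d - 1)*(d - 5)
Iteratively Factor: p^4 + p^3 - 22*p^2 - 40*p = (p + 4)*(p^3 - 3*p^2 - 10*p) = (p + 2)*(p + 4)*(p^2 - 5*p) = (p - 5)*(p + 2)*(p + 4)*(p)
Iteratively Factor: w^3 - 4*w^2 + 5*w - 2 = (w - 1)*(w^2 - 3*w + 2) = (w - 1)^2*(w - 2)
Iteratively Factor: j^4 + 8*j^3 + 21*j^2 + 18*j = (j + 2)*(j^3 + 6*j^2 + 9*j) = (j + 2)*(j + 3)*(j^2 + 3*j) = (j + 2)*(j + 3)^2*(j)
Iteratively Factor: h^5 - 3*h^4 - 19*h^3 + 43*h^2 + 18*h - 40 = (h - 5)*(h^4 + 2*h^3 - 9*h^2 - 2*h + 8) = (h - 5)*(h - 2)*(h^3 + 4*h^2 - h - 4) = (h - 5)*(h - 2)*(h - 1)*(h^2 + 5*h + 4) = (h - 5)*(h - 2)*(h - 1)*(h + 4)*(h + 1)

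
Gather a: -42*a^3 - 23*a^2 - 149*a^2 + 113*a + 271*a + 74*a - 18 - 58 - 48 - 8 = -42*a^3 - 172*a^2 + 458*a - 132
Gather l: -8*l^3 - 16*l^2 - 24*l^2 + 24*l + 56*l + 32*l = -8*l^3 - 40*l^2 + 112*l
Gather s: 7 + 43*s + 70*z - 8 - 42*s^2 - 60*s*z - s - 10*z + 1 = -42*s^2 + s*(42 - 60*z) + 60*z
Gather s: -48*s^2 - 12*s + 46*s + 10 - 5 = -48*s^2 + 34*s + 5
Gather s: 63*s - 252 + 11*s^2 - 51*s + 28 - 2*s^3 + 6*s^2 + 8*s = -2*s^3 + 17*s^2 + 20*s - 224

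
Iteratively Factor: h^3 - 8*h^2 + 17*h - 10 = (h - 1)*(h^2 - 7*h + 10) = (h - 2)*(h - 1)*(h - 5)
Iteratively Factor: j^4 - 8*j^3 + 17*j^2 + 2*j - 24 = (j + 1)*(j^3 - 9*j^2 + 26*j - 24) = (j - 2)*(j + 1)*(j^2 - 7*j + 12) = (j - 4)*(j - 2)*(j + 1)*(j - 3)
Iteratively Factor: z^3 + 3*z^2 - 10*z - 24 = (z + 2)*(z^2 + z - 12) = (z + 2)*(z + 4)*(z - 3)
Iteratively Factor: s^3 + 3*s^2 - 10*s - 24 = (s + 2)*(s^2 + s - 12) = (s - 3)*(s + 2)*(s + 4)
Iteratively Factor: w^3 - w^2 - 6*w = (w)*(w^2 - w - 6) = w*(w - 3)*(w + 2)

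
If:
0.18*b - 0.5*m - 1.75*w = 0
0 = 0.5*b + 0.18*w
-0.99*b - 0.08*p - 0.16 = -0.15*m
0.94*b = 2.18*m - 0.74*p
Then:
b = -0.09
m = -0.92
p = -2.60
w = 0.25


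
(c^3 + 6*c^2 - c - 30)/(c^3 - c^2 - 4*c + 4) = (c^2 + 8*c + 15)/(c^2 + c - 2)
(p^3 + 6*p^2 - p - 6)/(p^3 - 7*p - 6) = (p^2 + 5*p - 6)/(p^2 - p - 6)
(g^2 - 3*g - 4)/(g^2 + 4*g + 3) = (g - 4)/(g + 3)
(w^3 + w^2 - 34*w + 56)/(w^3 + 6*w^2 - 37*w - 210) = (w^2 - 6*w + 8)/(w^2 - w - 30)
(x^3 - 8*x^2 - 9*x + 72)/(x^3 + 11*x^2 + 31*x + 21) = (x^2 - 11*x + 24)/(x^2 + 8*x + 7)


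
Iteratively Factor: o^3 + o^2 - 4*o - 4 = (o - 2)*(o^2 + 3*o + 2) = (o - 2)*(o + 1)*(o + 2)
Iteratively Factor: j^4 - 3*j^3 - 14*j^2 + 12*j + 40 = (j + 2)*(j^3 - 5*j^2 - 4*j + 20) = (j - 5)*(j + 2)*(j^2 - 4) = (j - 5)*(j - 2)*(j + 2)*(j + 2)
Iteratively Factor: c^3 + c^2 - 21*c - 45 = (c - 5)*(c^2 + 6*c + 9) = (c - 5)*(c + 3)*(c + 3)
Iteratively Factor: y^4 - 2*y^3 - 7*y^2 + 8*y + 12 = (y - 3)*(y^3 + y^2 - 4*y - 4) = (y - 3)*(y - 2)*(y^2 + 3*y + 2) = (y - 3)*(y - 2)*(y + 2)*(y + 1)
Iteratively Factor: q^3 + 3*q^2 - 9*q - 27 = (q + 3)*(q^2 - 9) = (q + 3)^2*(q - 3)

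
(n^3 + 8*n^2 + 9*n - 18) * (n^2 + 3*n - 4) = n^5 + 11*n^4 + 29*n^3 - 23*n^2 - 90*n + 72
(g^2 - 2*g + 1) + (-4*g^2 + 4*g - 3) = -3*g^2 + 2*g - 2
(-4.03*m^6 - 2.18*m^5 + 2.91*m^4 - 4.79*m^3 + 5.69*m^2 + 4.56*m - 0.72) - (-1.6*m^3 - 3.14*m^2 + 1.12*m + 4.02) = -4.03*m^6 - 2.18*m^5 + 2.91*m^4 - 3.19*m^3 + 8.83*m^2 + 3.44*m - 4.74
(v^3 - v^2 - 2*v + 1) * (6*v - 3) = 6*v^4 - 9*v^3 - 9*v^2 + 12*v - 3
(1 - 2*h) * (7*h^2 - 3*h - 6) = -14*h^3 + 13*h^2 + 9*h - 6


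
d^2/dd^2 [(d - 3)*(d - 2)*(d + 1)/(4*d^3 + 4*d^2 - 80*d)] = (-5*d^6 + 63*d^5 - 201*d^4 + 389*d^3 - 342*d^2 - 360*d + 2400)/(2*d^3*(d^6 + 3*d^5 - 57*d^4 - 119*d^3 + 1140*d^2 + 1200*d - 8000))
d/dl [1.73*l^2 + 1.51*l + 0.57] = 3.46*l + 1.51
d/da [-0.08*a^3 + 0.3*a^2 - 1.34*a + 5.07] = -0.24*a^2 + 0.6*a - 1.34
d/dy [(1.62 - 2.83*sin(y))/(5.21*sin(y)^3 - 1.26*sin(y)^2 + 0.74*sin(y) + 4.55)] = (29.4886*sin(y)^3 - 28.8864*sin(y)^2 + 4.0824*sin(y) - 14.0753)*cos(y)/(27.1441*sin(y)^6 - 13.1292*sin(y)^5 + 9.2984*sin(y)^4 + 45.5462*sin(y)^3 - 10.9184*sin(y)^2 + 6.734*sin(y) + 20.7025)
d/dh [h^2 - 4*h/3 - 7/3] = 2*h - 4/3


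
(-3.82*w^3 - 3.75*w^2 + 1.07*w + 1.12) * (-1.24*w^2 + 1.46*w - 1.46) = 4.7368*w^5 - 0.927199999999999*w^4 - 1.2246*w^3 + 5.6484*w^2 + 0.0730000000000002*w - 1.6352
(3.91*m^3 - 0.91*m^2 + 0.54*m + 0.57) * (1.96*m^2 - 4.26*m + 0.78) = 7.6636*m^5 - 18.4402*m^4 + 7.9848*m^3 - 1.893*m^2 - 2.007*m + 0.4446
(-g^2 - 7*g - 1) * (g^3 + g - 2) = -g^5 - 7*g^4 - 2*g^3 - 5*g^2 + 13*g + 2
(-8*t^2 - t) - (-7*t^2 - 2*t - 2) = -t^2 + t + 2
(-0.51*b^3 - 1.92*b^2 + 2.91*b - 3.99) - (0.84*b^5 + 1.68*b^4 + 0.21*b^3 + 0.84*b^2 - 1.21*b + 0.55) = -0.84*b^5 - 1.68*b^4 - 0.72*b^3 - 2.76*b^2 + 4.12*b - 4.54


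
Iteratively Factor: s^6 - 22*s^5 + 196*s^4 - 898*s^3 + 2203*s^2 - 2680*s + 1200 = (s - 3)*(s^5 - 19*s^4 + 139*s^3 - 481*s^2 + 760*s - 400) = (s - 5)*(s - 3)*(s^4 - 14*s^3 + 69*s^2 - 136*s + 80) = (s - 5)*(s - 4)*(s - 3)*(s^3 - 10*s^2 + 29*s - 20) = (s - 5)^2*(s - 4)*(s - 3)*(s^2 - 5*s + 4) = (s - 5)^2*(s - 4)*(s - 3)*(s - 1)*(s - 4)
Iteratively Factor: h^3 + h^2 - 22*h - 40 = (h + 4)*(h^2 - 3*h - 10) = (h - 5)*(h + 4)*(h + 2)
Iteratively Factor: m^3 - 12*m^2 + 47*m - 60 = (m - 3)*(m^2 - 9*m + 20) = (m - 5)*(m - 3)*(m - 4)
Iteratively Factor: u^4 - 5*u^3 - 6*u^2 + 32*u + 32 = (u + 2)*(u^3 - 7*u^2 + 8*u + 16) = (u - 4)*(u + 2)*(u^2 - 3*u - 4) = (u - 4)^2*(u + 2)*(u + 1)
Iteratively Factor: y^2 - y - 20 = (y - 5)*(y + 4)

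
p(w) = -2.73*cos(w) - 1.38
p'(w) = 2.73*sin(w)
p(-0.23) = -4.04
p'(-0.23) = -0.62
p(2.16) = 0.14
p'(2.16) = 2.27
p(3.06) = 1.34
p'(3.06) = 0.22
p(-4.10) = 0.19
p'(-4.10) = 2.23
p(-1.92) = -0.45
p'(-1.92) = -2.57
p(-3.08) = 1.34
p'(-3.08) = -0.17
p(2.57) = 0.92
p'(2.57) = 1.48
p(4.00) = 0.40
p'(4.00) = -2.07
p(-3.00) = 1.32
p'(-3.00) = -0.39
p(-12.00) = -3.68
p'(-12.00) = 1.46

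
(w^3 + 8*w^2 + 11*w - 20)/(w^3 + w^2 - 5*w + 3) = (w^2 + 9*w + 20)/(w^2 + 2*w - 3)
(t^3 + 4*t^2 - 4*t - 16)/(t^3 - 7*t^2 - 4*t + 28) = (t + 4)/(t - 7)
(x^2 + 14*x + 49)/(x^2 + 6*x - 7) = (x + 7)/(x - 1)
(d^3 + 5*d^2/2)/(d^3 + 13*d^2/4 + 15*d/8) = 4*d/(4*d + 3)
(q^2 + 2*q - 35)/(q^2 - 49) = (q - 5)/(q - 7)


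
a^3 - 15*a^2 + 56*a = a*(a - 8)*(a - 7)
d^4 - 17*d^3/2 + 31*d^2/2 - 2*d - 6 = (d - 6)*(d - 2)*(d - 1)*(d + 1/2)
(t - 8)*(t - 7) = t^2 - 15*t + 56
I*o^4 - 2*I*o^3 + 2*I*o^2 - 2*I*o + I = (o - 1)*(o - I)*(o + I)*(I*o - I)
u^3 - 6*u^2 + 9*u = u*(u - 3)^2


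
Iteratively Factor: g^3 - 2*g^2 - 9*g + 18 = (g - 3)*(g^2 + g - 6) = (g - 3)*(g + 3)*(g - 2)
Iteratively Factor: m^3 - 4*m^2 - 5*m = (m + 1)*(m^2 - 5*m) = m*(m + 1)*(m - 5)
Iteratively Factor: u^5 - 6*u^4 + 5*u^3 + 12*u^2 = (u)*(u^4 - 6*u^3 + 5*u^2 + 12*u) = u*(u - 3)*(u^3 - 3*u^2 - 4*u) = u^2*(u - 3)*(u^2 - 3*u - 4) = u^2*(u - 4)*(u - 3)*(u + 1)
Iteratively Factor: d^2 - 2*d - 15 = (d - 5)*(d + 3)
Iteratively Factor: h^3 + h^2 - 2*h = (h + 2)*(h^2 - h) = (h - 1)*(h + 2)*(h)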